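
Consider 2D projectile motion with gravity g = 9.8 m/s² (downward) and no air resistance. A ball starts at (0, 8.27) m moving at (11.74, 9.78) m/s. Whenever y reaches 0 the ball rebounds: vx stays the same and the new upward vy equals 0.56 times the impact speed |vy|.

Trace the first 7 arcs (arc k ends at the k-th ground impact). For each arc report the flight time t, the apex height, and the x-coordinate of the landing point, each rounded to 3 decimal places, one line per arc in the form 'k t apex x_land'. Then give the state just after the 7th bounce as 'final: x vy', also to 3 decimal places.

Arc 1: start y=8.270, vy=9.780 → t=2.636, apex=13.150, x_land=30.948, impact vy=-16.054
  bounce: vy ← 0.56·16.054 = 8.990
Arc 2: start y=0.000, vy=8.990 → t=1.835, apex=4.124, x_land=52.489, impact vy=-8.990
  bounce: vy ← 0.56·8.990 = 5.035
Arc 3: start y=0.000, vy=5.035 → t=1.027, apex=1.293, x_land=64.551, impact vy=-5.035
  bounce: vy ← 0.56·5.035 = 2.819
Arc 4: start y=0.000, vy=2.819 → t=0.575, apex=0.406, x_land=71.306, impact vy=-2.819
  bounce: vy ← 0.56·2.819 = 1.579
Arc 5: start y=0.000, vy=1.579 → t=0.322, apex=0.127, x_land=75.089, impact vy=-1.579
  bounce: vy ← 0.56·1.579 = 0.884
Arc 6: start y=0.000, vy=0.884 → t=0.180, apex=0.040, x_land=77.207, impact vy=-0.884
  bounce: vy ← 0.56·0.884 = 0.495
Arc 7: start y=0.000, vy=0.495 → t=0.101, apex=0.013, x_land=78.394, impact vy=-0.495
  bounce: vy ← 0.56·0.495 = 0.277

1 2.636 13.150 30.948
2 1.835 4.124 52.489
3 1.027 1.293 64.551
4 0.575 0.406 71.306
5 0.322 0.127 75.089
6 0.180 0.040 77.207
7 0.101 0.013 78.394
final: 78.394 0.277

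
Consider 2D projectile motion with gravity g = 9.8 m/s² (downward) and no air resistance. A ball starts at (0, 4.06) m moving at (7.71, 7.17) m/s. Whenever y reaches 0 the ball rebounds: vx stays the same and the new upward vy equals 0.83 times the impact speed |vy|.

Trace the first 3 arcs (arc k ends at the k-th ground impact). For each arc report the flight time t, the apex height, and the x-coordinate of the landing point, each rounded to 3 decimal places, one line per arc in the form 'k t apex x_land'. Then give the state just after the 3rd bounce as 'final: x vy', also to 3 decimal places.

1 1.899 6.683 14.645
2 1.939 4.604 29.592
3 1.609 3.172 41.998
final: 41.998 6.544

Arc 1: start y=4.060, vy=7.170 → t=1.899, apex=6.683, x_land=14.645, impact vy=-11.445
  bounce: vy ← 0.83·11.445 = 9.499
Arc 2: start y=0.000, vy=9.499 → t=1.939, apex=4.604, x_land=29.592, impact vy=-9.499
  bounce: vy ← 0.83·9.499 = 7.884
Arc 3: start y=0.000, vy=7.884 → t=1.609, apex=3.172, x_land=41.998, impact vy=-7.884
  bounce: vy ← 0.83·7.884 = 6.544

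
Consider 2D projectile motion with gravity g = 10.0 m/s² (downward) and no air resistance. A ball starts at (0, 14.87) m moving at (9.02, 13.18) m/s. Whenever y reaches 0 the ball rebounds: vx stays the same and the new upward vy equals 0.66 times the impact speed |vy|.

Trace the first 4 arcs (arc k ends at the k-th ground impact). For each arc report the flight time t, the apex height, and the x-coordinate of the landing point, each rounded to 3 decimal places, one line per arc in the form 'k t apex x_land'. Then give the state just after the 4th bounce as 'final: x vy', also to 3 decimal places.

1 3.489 23.556 31.466
2 2.865 10.261 57.309
3 1.891 4.470 74.366
4 1.248 1.947 85.623
final: 85.623 4.118

Arc 1: start y=14.870, vy=13.180 → t=3.489, apex=23.556, x_land=31.466, impact vy=-21.705
  bounce: vy ← 0.66·21.705 = 14.325
Arc 2: start y=0.000, vy=14.325 → t=2.865, apex=10.261, x_land=57.309, impact vy=-14.325
  bounce: vy ← 0.66·14.325 = 9.455
Arc 3: start y=0.000, vy=9.455 → t=1.891, apex=4.470, x_land=74.366, impact vy=-9.455
  bounce: vy ← 0.66·9.455 = 6.240
Arc 4: start y=0.000, vy=6.240 → t=1.248, apex=1.947, x_land=85.623, impact vy=-6.240
  bounce: vy ← 0.66·6.240 = 4.118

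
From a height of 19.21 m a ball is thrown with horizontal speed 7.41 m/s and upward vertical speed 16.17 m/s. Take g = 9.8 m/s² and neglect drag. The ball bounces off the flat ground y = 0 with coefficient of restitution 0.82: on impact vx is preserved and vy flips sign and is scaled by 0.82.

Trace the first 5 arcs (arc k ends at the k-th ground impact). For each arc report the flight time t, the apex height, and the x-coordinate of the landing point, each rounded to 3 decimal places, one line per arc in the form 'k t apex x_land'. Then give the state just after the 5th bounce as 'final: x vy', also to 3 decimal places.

1 4.227 32.550 31.325
2 4.227 21.887 62.646
3 3.466 14.717 88.330
4 2.842 9.895 109.390
5 2.331 6.654 126.660
final: 126.660 9.364

Arc 1: start y=19.210, vy=16.170 → t=4.227, apex=32.550, x_land=31.325, impact vy=-25.258
  bounce: vy ← 0.82·25.258 = 20.712
Arc 2: start y=0.000, vy=20.712 → t=4.227, apex=21.887, x_land=62.646, impact vy=-20.712
  bounce: vy ← 0.82·20.712 = 16.984
Arc 3: start y=0.000, vy=16.984 → t=3.466, apex=14.717, x_land=88.330, impact vy=-16.984
  bounce: vy ← 0.82·16.984 = 13.927
Arc 4: start y=0.000, vy=13.927 → t=2.842, apex=9.895, x_land=109.390, impact vy=-13.927
  bounce: vy ← 0.82·13.927 = 11.420
Arc 5: start y=0.000, vy=11.420 → t=2.331, apex=6.654, x_land=126.660, impact vy=-11.420
  bounce: vy ← 0.82·11.420 = 9.364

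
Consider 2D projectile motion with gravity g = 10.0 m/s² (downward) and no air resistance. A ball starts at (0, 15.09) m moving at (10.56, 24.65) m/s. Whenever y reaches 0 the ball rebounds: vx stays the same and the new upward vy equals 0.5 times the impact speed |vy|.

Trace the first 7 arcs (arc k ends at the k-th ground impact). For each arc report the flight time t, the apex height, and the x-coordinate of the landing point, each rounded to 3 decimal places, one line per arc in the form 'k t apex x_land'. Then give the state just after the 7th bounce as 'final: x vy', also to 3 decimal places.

1 5.481 45.471 57.876
2 3.016 11.368 89.721
3 1.508 2.842 105.644
4 0.754 0.710 113.605
5 0.377 0.178 117.586
6 0.188 0.044 119.576
7 0.094 0.011 120.571
final: 120.571 0.236

Arc 1: start y=15.090, vy=24.650 → t=5.481, apex=45.471, x_land=57.876, impact vy=-30.157
  bounce: vy ← 0.5·30.157 = 15.078
Arc 2: start y=0.000, vy=15.078 → t=3.016, apex=11.368, x_land=89.721, impact vy=-15.078
  bounce: vy ← 0.5·15.078 = 7.539
Arc 3: start y=0.000, vy=7.539 → t=1.508, apex=2.842, x_land=105.644, impact vy=-7.539
  bounce: vy ← 0.5·7.539 = 3.770
Arc 4: start y=0.000, vy=3.770 → t=0.754, apex=0.710, x_land=113.605, impact vy=-3.770
  bounce: vy ← 0.5·3.770 = 1.885
Arc 5: start y=0.000, vy=1.885 → t=0.377, apex=0.178, x_land=117.586, impact vy=-1.885
  bounce: vy ← 0.5·1.885 = 0.942
Arc 6: start y=0.000, vy=0.942 → t=0.188, apex=0.044, x_land=119.576, impact vy=-0.942
  bounce: vy ← 0.5·0.942 = 0.471
Arc 7: start y=0.000, vy=0.471 → t=0.094, apex=0.011, x_land=120.571, impact vy=-0.471
  bounce: vy ← 0.5·0.471 = 0.236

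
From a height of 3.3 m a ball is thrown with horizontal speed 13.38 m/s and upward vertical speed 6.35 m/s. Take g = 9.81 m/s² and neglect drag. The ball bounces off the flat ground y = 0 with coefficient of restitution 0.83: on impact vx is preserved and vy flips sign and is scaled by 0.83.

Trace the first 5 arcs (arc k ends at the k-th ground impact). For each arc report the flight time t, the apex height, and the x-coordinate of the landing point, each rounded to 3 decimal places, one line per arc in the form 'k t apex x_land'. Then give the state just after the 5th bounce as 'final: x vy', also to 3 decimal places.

1 1.692 5.355 22.641
2 1.735 3.689 45.849
3 1.440 2.541 65.111
4 1.195 1.751 81.099
5 0.992 1.206 94.369
final: 94.369 4.038

Arc 1: start y=3.300, vy=6.350 → t=1.692, apex=5.355, x_land=22.641, impact vy=-10.250
  bounce: vy ← 0.83·10.250 = 8.508
Arc 2: start y=0.000, vy=8.508 → t=1.735, apex=3.689, x_land=45.849, impact vy=-8.508
  bounce: vy ← 0.83·8.508 = 7.061
Arc 3: start y=0.000, vy=7.061 → t=1.440, apex=2.541, x_land=65.111, impact vy=-7.061
  bounce: vy ← 0.83·7.061 = 5.861
Arc 4: start y=0.000, vy=5.861 → t=1.195, apex=1.751, x_land=81.099, impact vy=-5.861
  bounce: vy ← 0.83·5.861 = 4.865
Arc 5: start y=0.000, vy=4.865 → t=0.992, apex=1.206, x_land=94.369, impact vy=-4.865
  bounce: vy ← 0.83·4.865 = 4.038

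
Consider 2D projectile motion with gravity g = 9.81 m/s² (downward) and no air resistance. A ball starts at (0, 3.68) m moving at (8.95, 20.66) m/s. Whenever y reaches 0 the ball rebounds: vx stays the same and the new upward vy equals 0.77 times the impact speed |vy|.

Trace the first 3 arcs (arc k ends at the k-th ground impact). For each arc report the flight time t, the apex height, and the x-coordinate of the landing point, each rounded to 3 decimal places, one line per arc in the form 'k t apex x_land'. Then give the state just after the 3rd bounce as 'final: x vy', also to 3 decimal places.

Arc 1: start y=3.680, vy=20.660 → t=4.383, apex=25.435, x_land=39.230, impact vy=-22.339
  bounce: vy ← 0.77·22.339 = 17.201
Arc 2: start y=0.000, vy=17.201 → t=3.507, apex=15.080, x_land=70.616, impact vy=-17.201
  bounce: vy ← 0.77·17.201 = 13.245
Arc 3: start y=0.000, vy=13.245 → t=2.700, apex=8.941, x_land=94.783, impact vy=-13.245
  bounce: vy ← 0.77·13.245 = 10.199

1 4.383 25.435 39.230
2 3.507 15.080 70.616
3 2.700 8.941 94.783
final: 94.783 10.199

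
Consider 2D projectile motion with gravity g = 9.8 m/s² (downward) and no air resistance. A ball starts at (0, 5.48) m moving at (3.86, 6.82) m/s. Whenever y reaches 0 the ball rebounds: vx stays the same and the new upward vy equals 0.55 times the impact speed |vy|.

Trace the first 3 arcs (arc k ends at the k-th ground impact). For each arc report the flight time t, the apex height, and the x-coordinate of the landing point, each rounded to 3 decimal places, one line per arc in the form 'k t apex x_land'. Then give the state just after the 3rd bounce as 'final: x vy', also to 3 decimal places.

Arc 1: start y=5.480, vy=6.820 → t=1.962, apex=7.853, x_land=7.573, impact vy=-12.406
  bounce: vy ← 0.55·12.406 = 6.824
Arc 2: start y=0.000, vy=6.824 → t=1.393, apex=2.376, x_land=12.948, impact vy=-6.824
  bounce: vy ← 0.55·6.824 = 3.753
Arc 3: start y=0.000, vy=3.753 → t=0.766, apex=0.719, x_land=15.905, impact vy=-3.753
  bounce: vy ← 0.55·3.753 = 2.064

1 1.962 7.853 7.573
2 1.393 2.376 12.948
3 0.766 0.719 15.905
final: 15.905 2.064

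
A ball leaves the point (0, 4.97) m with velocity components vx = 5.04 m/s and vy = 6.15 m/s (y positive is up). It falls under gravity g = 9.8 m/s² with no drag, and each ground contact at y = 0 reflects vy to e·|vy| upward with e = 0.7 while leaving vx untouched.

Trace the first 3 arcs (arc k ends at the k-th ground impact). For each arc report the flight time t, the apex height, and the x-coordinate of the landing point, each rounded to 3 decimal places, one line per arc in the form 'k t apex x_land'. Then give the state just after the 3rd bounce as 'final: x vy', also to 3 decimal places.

Arc 1: start y=4.970, vy=6.150 → t=1.814, apex=6.900, x_land=9.144, impact vy=-11.629
  bounce: vy ← 0.7·11.629 = 8.140
Arc 2: start y=0.000, vy=8.140 → t=1.661, apex=3.381, x_land=17.516, impact vy=-8.140
  bounce: vy ← 0.7·8.140 = 5.698
Arc 3: start y=0.000, vy=5.698 → t=1.163, apex=1.657, x_land=23.377, impact vy=-5.698
  bounce: vy ← 0.7·5.698 = 3.989

1 1.814 6.900 9.144
2 1.661 3.381 17.516
3 1.163 1.657 23.377
final: 23.377 3.989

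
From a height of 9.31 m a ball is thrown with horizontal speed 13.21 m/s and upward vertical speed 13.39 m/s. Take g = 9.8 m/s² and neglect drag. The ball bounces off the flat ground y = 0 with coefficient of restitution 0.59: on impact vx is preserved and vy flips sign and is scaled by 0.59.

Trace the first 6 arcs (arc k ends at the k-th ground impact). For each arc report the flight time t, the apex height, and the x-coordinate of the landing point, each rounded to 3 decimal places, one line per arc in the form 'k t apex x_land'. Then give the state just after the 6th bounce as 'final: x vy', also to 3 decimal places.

1 3.307 18.458 43.688
2 2.290 6.425 73.941
3 1.351 2.237 91.791
4 0.797 0.779 102.322
5 0.470 0.271 108.535
6 0.278 0.094 112.201
final: 112.201 0.802

Arc 1: start y=9.310, vy=13.390 → t=3.307, apex=18.458, x_land=43.688, impact vy=-19.020
  bounce: vy ← 0.59·19.020 = 11.222
Arc 2: start y=0.000, vy=11.222 → t=2.290, apex=6.425, x_land=73.941, impact vy=-11.222
  bounce: vy ← 0.59·11.222 = 6.621
Arc 3: start y=0.000, vy=6.621 → t=1.351, apex=2.237, x_land=91.791, impact vy=-6.621
  bounce: vy ← 0.59·6.621 = 3.906
Arc 4: start y=0.000, vy=3.906 → t=0.797, apex=0.779, x_land=102.322, impact vy=-3.906
  bounce: vy ← 0.59·3.906 = 2.305
Arc 5: start y=0.000, vy=2.305 → t=0.470, apex=0.271, x_land=108.535, impact vy=-2.305
  bounce: vy ← 0.59·2.305 = 1.360
Arc 6: start y=0.000, vy=1.360 → t=0.278, apex=0.094, x_land=112.201, impact vy=-1.360
  bounce: vy ← 0.59·1.360 = 0.802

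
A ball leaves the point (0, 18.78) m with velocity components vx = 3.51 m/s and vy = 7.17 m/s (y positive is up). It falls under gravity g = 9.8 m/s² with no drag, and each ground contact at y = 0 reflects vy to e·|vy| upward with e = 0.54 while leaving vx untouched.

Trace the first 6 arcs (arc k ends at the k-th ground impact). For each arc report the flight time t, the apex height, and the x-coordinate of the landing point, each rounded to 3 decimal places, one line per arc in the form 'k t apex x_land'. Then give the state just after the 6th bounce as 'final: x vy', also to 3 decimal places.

1 2.822 21.403 9.904
2 2.257 6.241 17.826
3 1.219 1.820 22.105
4 0.658 0.531 24.415
5 0.355 0.155 25.662
6 0.192 0.045 26.336
final: 26.336 0.508

Arc 1: start y=18.780, vy=7.170 → t=2.822, apex=21.403, x_land=9.904, impact vy=-20.482
  bounce: vy ← 0.54·20.482 = 11.060
Arc 2: start y=0.000, vy=11.060 → t=2.257, apex=6.241, x_land=17.826, impact vy=-11.060
  bounce: vy ← 0.54·11.060 = 5.972
Arc 3: start y=0.000, vy=5.972 → t=1.219, apex=1.820, x_land=22.105, impact vy=-5.972
  bounce: vy ← 0.54·5.972 = 3.225
Arc 4: start y=0.000, vy=3.225 → t=0.658, apex=0.531, x_land=24.415, impact vy=-3.225
  bounce: vy ← 0.54·3.225 = 1.742
Arc 5: start y=0.000, vy=1.742 → t=0.355, apex=0.155, x_land=25.662, impact vy=-1.742
  bounce: vy ← 0.54·1.742 = 0.940
Arc 6: start y=0.000, vy=0.940 → t=0.192, apex=0.045, x_land=26.336, impact vy=-0.940
  bounce: vy ← 0.54·0.940 = 0.508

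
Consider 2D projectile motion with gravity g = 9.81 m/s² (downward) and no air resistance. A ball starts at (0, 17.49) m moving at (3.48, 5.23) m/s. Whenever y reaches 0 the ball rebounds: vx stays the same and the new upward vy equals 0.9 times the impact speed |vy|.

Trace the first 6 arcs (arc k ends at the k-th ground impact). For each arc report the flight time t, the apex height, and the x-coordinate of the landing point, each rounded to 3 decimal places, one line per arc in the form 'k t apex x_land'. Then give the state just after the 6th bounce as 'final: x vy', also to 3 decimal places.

1 2.495 18.884 8.684
2 3.532 15.296 20.974
3 3.179 12.390 32.036
4 2.861 10.036 41.992
5 2.575 8.129 50.952
6 2.317 6.584 59.016
final: 59.016 10.229

Arc 1: start y=17.490, vy=5.230 → t=2.495, apex=18.884, x_land=8.684, impact vy=-19.249
  bounce: vy ← 0.9·19.249 = 17.324
Arc 2: start y=0.000, vy=17.324 → t=3.532, apex=15.296, x_land=20.974, impact vy=-17.324
  bounce: vy ← 0.9·17.324 = 15.591
Arc 3: start y=0.000, vy=15.591 → t=3.179, apex=12.390, x_land=32.036, impact vy=-15.591
  bounce: vy ← 0.9·15.591 = 14.032
Arc 4: start y=0.000, vy=14.032 → t=2.861, apex=10.036, x_land=41.992, impact vy=-14.032
  bounce: vy ← 0.9·14.032 = 12.629
Arc 5: start y=0.000, vy=12.629 → t=2.575, apex=8.129, x_land=50.952, impact vy=-12.629
  bounce: vy ← 0.9·12.629 = 11.366
Arc 6: start y=0.000, vy=11.366 → t=2.317, apex=6.584, x_land=59.016, impact vy=-11.366
  bounce: vy ← 0.9·11.366 = 10.229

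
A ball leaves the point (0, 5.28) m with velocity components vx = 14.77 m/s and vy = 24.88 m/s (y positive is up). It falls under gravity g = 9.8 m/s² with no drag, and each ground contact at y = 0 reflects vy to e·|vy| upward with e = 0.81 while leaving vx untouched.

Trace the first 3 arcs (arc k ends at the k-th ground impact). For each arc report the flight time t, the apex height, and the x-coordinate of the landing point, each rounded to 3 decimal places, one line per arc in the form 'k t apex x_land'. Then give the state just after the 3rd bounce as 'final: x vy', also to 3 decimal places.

1 5.282 36.862 78.009
2 4.443 24.185 143.637
3 3.599 15.868 196.795
final: 196.795 14.285

Arc 1: start y=5.280, vy=24.880 → t=5.282, apex=36.862, x_land=78.009, impact vy=-26.879
  bounce: vy ← 0.81·26.879 = 21.772
Arc 2: start y=0.000, vy=21.772 → t=4.443, apex=24.185, x_land=143.637, impact vy=-21.772
  bounce: vy ← 0.81·21.772 = 17.636
Arc 3: start y=0.000, vy=17.636 → t=3.599, apex=15.868, x_land=196.795, impact vy=-17.636
  bounce: vy ← 0.81·17.636 = 14.285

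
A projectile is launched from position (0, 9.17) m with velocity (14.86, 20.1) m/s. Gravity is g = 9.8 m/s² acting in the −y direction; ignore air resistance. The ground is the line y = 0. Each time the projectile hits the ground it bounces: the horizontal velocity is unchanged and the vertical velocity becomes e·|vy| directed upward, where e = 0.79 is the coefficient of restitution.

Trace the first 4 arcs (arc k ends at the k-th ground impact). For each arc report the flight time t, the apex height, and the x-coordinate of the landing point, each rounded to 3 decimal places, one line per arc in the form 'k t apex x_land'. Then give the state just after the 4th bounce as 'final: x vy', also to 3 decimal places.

Arc 1: start y=9.170, vy=20.100 → t=4.516, apex=29.783, x_land=67.114, impact vy=-24.161
  bounce: vy ← 0.79·24.161 = 19.087
Arc 2: start y=0.000, vy=19.087 → t=3.895, apex=18.587, x_land=124.998, impact vy=-19.087
  bounce: vy ← 0.79·19.087 = 15.079
Arc 3: start y=0.000, vy=15.079 → t=3.077, apex=11.600, x_land=170.727, impact vy=-15.079
  bounce: vy ← 0.79·15.079 = 11.912
Arc 4: start y=0.000, vy=11.912 → t=2.431, apex=7.240, x_land=206.852, impact vy=-11.912
  bounce: vy ← 0.79·11.912 = 9.411

1 4.516 29.783 67.114
2 3.895 18.587 124.998
3 3.077 11.600 170.727
4 2.431 7.240 206.852
final: 206.852 9.411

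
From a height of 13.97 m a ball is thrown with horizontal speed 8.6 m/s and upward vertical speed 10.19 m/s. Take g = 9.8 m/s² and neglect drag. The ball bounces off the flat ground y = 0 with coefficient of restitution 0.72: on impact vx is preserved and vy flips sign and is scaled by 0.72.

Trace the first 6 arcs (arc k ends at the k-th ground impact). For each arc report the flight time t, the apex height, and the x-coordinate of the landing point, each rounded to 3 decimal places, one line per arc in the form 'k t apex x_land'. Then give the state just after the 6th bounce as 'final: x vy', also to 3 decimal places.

Arc 1: start y=13.970, vy=10.190 → t=3.023, apex=19.268, x_land=25.996, impact vy=-19.433
  bounce: vy ← 0.72·19.433 = 13.992
Arc 2: start y=0.000, vy=13.992 → t=2.855, apex=9.988, x_land=50.553, impact vy=-13.992
  bounce: vy ← 0.72·13.992 = 10.074
Arc 3: start y=0.000, vy=10.074 → t=2.056, apex=5.178, x_land=68.234, impact vy=-10.074
  bounce: vy ← 0.72·10.074 = 7.253
Arc 4: start y=0.000, vy=7.253 → t=1.480, apex=2.684, x_land=80.965, impact vy=-7.253
  bounce: vy ← 0.72·7.253 = 5.222
Arc 5: start y=0.000, vy=5.222 → t=1.066, apex=1.392, x_land=90.131, impact vy=-5.222
  bounce: vy ← 0.72·5.222 = 3.760
Arc 6: start y=0.000, vy=3.760 → t=0.767, apex=0.721, x_land=96.730, impact vy=-3.760
  bounce: vy ← 0.72·3.760 = 2.707

1 3.023 19.268 25.996
2 2.855 9.988 50.553
3 2.056 5.178 68.234
4 1.480 2.684 80.965
5 1.066 1.392 90.131
6 0.767 0.721 96.730
final: 96.730 2.707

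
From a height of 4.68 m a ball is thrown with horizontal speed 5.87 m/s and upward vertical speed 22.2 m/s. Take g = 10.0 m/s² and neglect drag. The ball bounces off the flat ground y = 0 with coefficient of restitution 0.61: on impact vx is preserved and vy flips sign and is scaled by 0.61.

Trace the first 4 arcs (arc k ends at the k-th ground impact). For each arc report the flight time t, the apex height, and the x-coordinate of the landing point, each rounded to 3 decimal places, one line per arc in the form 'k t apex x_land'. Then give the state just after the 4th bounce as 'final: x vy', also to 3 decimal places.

Arc 1: start y=4.680, vy=22.200 → t=4.642, apex=29.322, x_land=27.246, impact vy=-24.217
  bounce: vy ← 0.61·24.217 = 14.772
Arc 2: start y=0.000, vy=14.772 → t=2.954, apex=10.911, x_land=44.589, impact vy=-14.772
  bounce: vy ← 0.61·14.772 = 9.011
Arc 3: start y=0.000, vy=9.011 → t=1.802, apex=4.060, x_land=55.168, impact vy=-9.011
  bounce: vy ← 0.61·9.011 = 5.497
Arc 4: start y=0.000, vy=5.497 → t=1.099, apex=1.511, x_land=61.621, impact vy=-5.497
  bounce: vy ← 0.61·5.497 = 3.353

1 4.642 29.322 27.246
2 2.954 10.911 44.589
3 1.802 4.060 55.168
4 1.099 1.511 61.621
final: 61.621 3.353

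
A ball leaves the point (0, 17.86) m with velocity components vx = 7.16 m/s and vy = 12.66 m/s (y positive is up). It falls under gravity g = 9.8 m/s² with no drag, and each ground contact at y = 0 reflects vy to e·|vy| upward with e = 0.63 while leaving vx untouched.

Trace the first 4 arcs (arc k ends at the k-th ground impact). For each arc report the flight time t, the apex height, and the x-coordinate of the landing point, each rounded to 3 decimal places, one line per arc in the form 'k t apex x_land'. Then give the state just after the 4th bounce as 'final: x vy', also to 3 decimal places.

Arc 1: start y=17.860, vy=12.660 → t=3.597, apex=26.037, x_land=25.754, impact vy=-22.591
  bounce: vy ← 0.63·22.591 = 14.232
Arc 2: start y=0.000, vy=14.232 → t=2.904, apex=10.334, x_land=46.551, impact vy=-14.232
  bounce: vy ← 0.63·14.232 = 8.966
Arc 3: start y=0.000, vy=8.966 → t=1.830, apex=4.102, x_land=59.652, impact vy=-8.966
  bounce: vy ← 0.63·8.966 = 5.649
Arc 4: start y=0.000, vy=5.649 → t=1.153, apex=1.628, x_land=67.906, impact vy=-5.649
  bounce: vy ← 0.63·5.649 = 3.559

1 3.597 26.037 25.754
2 2.904 10.334 46.551
3 1.830 4.102 59.652
4 1.153 1.628 67.906
final: 67.906 3.559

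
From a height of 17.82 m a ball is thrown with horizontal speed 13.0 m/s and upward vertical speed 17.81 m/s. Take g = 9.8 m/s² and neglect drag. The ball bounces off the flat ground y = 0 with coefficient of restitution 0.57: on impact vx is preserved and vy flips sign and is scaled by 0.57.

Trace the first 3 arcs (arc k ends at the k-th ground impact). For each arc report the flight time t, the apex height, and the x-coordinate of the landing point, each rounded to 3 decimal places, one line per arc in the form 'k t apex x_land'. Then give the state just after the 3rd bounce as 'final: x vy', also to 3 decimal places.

Arc 1: start y=17.820, vy=17.810 → t=4.452, apex=34.003, x_land=57.871, impact vy=-25.816
  bounce: vy ← 0.57·25.816 = 14.715
Arc 2: start y=0.000, vy=14.715 → t=3.003, apex=11.048, x_land=96.911, impact vy=-14.715
  bounce: vy ← 0.57·14.715 = 8.388
Arc 3: start y=0.000, vy=8.388 → t=1.712, apex=3.589, x_land=119.164, impact vy=-8.388
  bounce: vy ← 0.57·8.388 = 4.781

1 4.452 34.003 57.871
2 3.003 11.048 96.911
3 1.712 3.589 119.164
final: 119.164 4.781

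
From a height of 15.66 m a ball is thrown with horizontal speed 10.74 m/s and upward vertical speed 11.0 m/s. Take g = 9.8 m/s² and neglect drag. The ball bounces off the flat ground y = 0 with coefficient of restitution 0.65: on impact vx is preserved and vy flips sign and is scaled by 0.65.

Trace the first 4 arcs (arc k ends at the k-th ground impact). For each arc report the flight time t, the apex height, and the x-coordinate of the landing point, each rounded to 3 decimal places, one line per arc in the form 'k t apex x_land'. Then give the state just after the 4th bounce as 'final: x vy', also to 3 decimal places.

Arc 1: start y=15.660, vy=11.000 → t=3.233, apex=21.833, x_land=34.726, impact vy=-20.687
  bounce: vy ← 0.65·20.687 = 13.446
Arc 2: start y=0.000, vy=13.446 → t=2.744, apex=9.225, x_land=64.198, impact vy=-13.446
  bounce: vy ← 0.65·13.446 = 8.740
Arc 3: start y=0.000, vy=8.740 → t=1.784, apex=3.897, x_land=83.355, impact vy=-8.740
  bounce: vy ← 0.65·8.740 = 5.681
Arc 4: start y=0.000, vy=5.681 → t=1.159, apex=1.647, x_land=95.807, impact vy=-5.681
  bounce: vy ← 0.65·5.681 = 3.693

1 3.233 21.833 34.726
2 2.744 9.225 64.198
3 1.784 3.897 83.355
4 1.159 1.647 95.807
final: 95.807 3.693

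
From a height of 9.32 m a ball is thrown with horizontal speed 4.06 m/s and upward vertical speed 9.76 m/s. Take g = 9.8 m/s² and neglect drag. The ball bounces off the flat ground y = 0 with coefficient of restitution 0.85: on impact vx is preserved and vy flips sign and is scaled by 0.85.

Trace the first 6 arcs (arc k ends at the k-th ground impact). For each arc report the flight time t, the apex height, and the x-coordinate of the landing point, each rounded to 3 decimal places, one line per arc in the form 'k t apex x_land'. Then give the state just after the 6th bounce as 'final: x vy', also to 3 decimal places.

1 2.697 14.180 10.950
2 2.892 10.245 22.691
3 2.458 7.402 32.671
4 2.089 5.348 41.155
5 1.776 3.864 48.365
6 1.510 2.792 54.494
final: 54.494 6.288

Arc 1: start y=9.320, vy=9.760 → t=2.697, apex=14.180, x_land=10.950, impact vy=-16.671
  bounce: vy ← 0.85·16.671 = 14.171
Arc 2: start y=0.000, vy=14.171 → t=2.892, apex=10.245, x_land=22.691, impact vy=-14.171
  bounce: vy ← 0.85·14.171 = 12.045
Arc 3: start y=0.000, vy=12.045 → t=2.458, apex=7.402, x_land=32.671, impact vy=-12.045
  bounce: vy ← 0.85·12.045 = 10.238
Arc 4: start y=0.000, vy=10.238 → t=2.089, apex=5.348, x_land=41.155, impact vy=-10.238
  bounce: vy ← 0.85·10.238 = 8.702
Arc 5: start y=0.000, vy=8.702 → t=1.776, apex=3.864, x_land=48.365, impact vy=-8.702
  bounce: vy ← 0.85·8.702 = 7.397
Arc 6: start y=0.000, vy=7.397 → t=1.510, apex=2.792, x_land=54.494, impact vy=-7.397
  bounce: vy ← 0.85·7.397 = 6.288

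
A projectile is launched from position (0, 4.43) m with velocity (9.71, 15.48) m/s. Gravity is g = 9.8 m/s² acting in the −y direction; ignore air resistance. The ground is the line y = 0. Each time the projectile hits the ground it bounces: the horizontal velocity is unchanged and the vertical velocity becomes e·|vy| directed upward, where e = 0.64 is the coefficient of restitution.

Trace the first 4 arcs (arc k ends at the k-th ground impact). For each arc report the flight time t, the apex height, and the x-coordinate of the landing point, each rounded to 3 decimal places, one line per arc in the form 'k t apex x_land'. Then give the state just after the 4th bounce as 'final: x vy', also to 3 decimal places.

1 3.423 16.656 33.240
2 2.360 6.822 56.155
3 1.510 2.794 70.820
4 0.967 1.145 80.206
final: 80.206 3.031

Arc 1: start y=4.430, vy=15.480 → t=3.423, apex=16.656, x_land=33.240, impact vy=-18.068
  bounce: vy ← 0.64·18.068 = 11.564
Arc 2: start y=0.000, vy=11.564 → t=2.360, apex=6.822, x_land=56.155, impact vy=-11.564
  bounce: vy ← 0.64·11.564 = 7.401
Arc 3: start y=0.000, vy=7.401 → t=1.510, apex=2.794, x_land=70.820, impact vy=-7.401
  bounce: vy ← 0.64·7.401 = 4.736
Arc 4: start y=0.000, vy=4.736 → t=0.967, apex=1.145, x_land=80.206, impact vy=-4.736
  bounce: vy ← 0.64·4.736 = 3.031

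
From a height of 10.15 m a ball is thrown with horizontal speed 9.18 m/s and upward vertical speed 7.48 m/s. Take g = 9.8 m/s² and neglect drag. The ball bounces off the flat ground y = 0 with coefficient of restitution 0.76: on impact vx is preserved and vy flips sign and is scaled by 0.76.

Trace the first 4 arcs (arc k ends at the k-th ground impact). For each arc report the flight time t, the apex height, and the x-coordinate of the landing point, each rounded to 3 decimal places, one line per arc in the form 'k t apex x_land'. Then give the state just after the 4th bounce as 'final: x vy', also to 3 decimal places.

1 2.392 13.005 21.962
2 2.476 7.511 44.694
3 1.882 4.339 61.970
4 1.430 2.506 75.100
final: 75.100 5.326

Arc 1: start y=10.150, vy=7.480 → t=2.392, apex=13.005, x_land=21.962, impact vy=-15.965
  bounce: vy ← 0.76·15.965 = 12.134
Arc 2: start y=0.000, vy=12.134 → t=2.476, apex=7.511, x_land=44.694, impact vy=-12.134
  bounce: vy ← 0.76·12.134 = 9.222
Arc 3: start y=0.000, vy=9.222 → t=1.882, apex=4.339, x_land=61.970, impact vy=-9.222
  bounce: vy ← 0.76·9.222 = 7.008
Arc 4: start y=0.000, vy=7.008 → t=1.430, apex=2.506, x_land=75.100, impact vy=-7.008
  bounce: vy ← 0.76·7.008 = 5.326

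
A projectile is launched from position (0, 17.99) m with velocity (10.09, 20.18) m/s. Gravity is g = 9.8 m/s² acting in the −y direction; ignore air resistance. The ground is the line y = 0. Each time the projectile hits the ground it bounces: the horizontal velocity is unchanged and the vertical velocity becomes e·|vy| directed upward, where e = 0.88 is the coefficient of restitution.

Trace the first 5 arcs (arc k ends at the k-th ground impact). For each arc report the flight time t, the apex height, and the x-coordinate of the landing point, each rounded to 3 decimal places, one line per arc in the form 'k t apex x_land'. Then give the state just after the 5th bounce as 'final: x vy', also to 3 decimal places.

Arc 1: start y=17.990, vy=20.180 → t=4.872, apex=38.767, x_land=49.158, impact vy=-27.565
  bounce: vy ← 0.88·27.565 = 24.257
Arc 2: start y=0.000, vy=24.257 → t=4.950, apex=30.021, x_land=99.108, impact vy=-24.257
  bounce: vy ← 0.88·24.257 = 21.346
Arc 3: start y=0.000, vy=21.346 → t=4.356, apex=23.248, x_land=143.064, impact vy=-21.346
  bounce: vy ← 0.88·21.346 = 18.785
Arc 4: start y=0.000, vy=18.785 → t=3.834, apex=18.004, x_land=181.746, impact vy=-18.785
  bounce: vy ← 0.88·18.785 = 16.531
Arc 5: start y=0.000, vy=16.531 → t=3.374, apex=13.942, x_land=215.786, impact vy=-16.531
  bounce: vy ← 0.88·16.531 = 14.547

1 4.872 38.767 49.158
2 4.950 30.021 99.108
3 4.356 23.248 143.064
4 3.834 18.004 181.746
5 3.374 13.942 215.786
final: 215.786 14.547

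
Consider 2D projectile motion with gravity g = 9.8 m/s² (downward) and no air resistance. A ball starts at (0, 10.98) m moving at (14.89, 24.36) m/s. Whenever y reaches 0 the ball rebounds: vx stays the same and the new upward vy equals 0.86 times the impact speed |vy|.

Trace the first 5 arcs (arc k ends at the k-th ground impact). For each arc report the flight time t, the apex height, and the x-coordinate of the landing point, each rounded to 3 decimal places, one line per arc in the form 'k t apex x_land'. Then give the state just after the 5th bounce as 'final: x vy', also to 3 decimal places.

1 5.387 41.256 80.218
2 4.991 30.513 154.532
3 4.292 22.567 218.441
4 3.691 16.691 273.404
5 3.174 12.345 320.671
final: 320.671 13.377

Arc 1: start y=10.980, vy=24.360 → t=5.387, apex=41.256, x_land=80.218, impact vy=-28.436
  bounce: vy ← 0.86·28.436 = 24.455
Arc 2: start y=0.000, vy=24.455 → t=4.991, apex=30.513, x_land=154.532, impact vy=-24.455
  bounce: vy ← 0.86·24.455 = 21.031
Arc 3: start y=0.000, vy=21.031 → t=4.292, apex=22.567, x_land=218.441, impact vy=-21.031
  bounce: vy ← 0.86·21.031 = 18.087
Arc 4: start y=0.000, vy=18.087 → t=3.691, apex=16.691, x_land=273.404, impact vy=-18.087
  bounce: vy ← 0.86·18.087 = 15.555
Arc 5: start y=0.000, vy=15.555 → t=3.174, apex=12.345, x_land=320.671, impact vy=-15.555
  bounce: vy ← 0.86·15.555 = 13.377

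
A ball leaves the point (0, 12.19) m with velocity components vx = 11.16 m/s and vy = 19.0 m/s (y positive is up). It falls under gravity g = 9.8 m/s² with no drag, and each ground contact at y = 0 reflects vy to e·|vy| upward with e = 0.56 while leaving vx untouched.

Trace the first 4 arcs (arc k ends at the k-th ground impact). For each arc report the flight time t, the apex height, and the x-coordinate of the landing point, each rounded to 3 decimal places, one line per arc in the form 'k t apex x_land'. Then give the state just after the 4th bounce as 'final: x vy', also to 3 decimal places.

1 4.438 30.608 49.529
2 2.799 9.599 80.769
3 1.568 3.010 98.263
4 0.878 0.944 108.060
final: 108.060 2.409

Arc 1: start y=12.190, vy=19.000 → t=4.438, apex=30.608, x_land=49.529, impact vy=-24.493
  bounce: vy ← 0.56·24.493 = 13.716
Arc 2: start y=0.000, vy=13.716 → t=2.799, apex=9.599, x_land=80.769, impact vy=-13.716
  bounce: vy ← 0.56·13.716 = 7.681
Arc 3: start y=0.000, vy=7.681 → t=1.568, apex=3.010, x_land=98.263, impact vy=-7.681
  bounce: vy ← 0.56·7.681 = 4.301
Arc 4: start y=0.000, vy=4.301 → t=0.878, apex=0.944, x_land=108.060, impact vy=-4.301
  bounce: vy ← 0.56·4.301 = 2.409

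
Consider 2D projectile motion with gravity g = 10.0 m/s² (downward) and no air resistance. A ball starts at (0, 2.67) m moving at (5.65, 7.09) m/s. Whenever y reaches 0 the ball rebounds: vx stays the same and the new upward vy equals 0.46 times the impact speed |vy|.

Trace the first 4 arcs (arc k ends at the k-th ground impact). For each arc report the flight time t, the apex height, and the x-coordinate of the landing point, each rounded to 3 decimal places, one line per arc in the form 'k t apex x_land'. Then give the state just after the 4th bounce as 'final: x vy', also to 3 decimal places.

1 1.727 5.183 9.759
2 0.937 1.097 15.051
3 0.431 0.232 17.486
4 0.198 0.049 18.605
final: 18.605 0.456

Arc 1: start y=2.670, vy=7.090 → t=1.727, apex=5.183, x_land=9.759, impact vy=-10.182
  bounce: vy ← 0.46·10.182 = 4.684
Arc 2: start y=0.000, vy=4.684 → t=0.937, apex=1.097, x_land=15.051, impact vy=-4.684
  bounce: vy ← 0.46·4.684 = 2.154
Arc 3: start y=0.000, vy=2.154 → t=0.431, apex=0.232, x_land=17.486, impact vy=-2.154
  bounce: vy ← 0.46·2.154 = 0.991
Arc 4: start y=0.000, vy=0.991 → t=0.198, apex=0.049, x_land=18.605, impact vy=-0.991
  bounce: vy ← 0.46·0.991 = 0.456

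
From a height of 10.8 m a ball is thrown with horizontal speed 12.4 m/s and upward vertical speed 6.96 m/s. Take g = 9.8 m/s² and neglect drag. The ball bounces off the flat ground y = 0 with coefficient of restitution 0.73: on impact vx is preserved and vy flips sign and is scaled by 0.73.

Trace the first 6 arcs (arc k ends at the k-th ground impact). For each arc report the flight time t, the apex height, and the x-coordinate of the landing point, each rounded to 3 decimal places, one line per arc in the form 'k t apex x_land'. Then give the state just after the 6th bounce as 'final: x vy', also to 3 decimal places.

1 2.356 13.272 29.214
2 2.403 7.072 59.008
3 1.754 3.769 80.758
4 1.280 2.008 96.636
5 0.935 1.070 108.226
6 0.682 0.570 116.688
final: 116.688 2.441

Arc 1: start y=10.800, vy=6.960 → t=2.356, apex=13.272, x_land=29.214, impact vy=-16.128
  bounce: vy ← 0.73·16.128 = 11.774
Arc 2: start y=0.000, vy=11.774 → t=2.403, apex=7.072, x_land=59.008, impact vy=-11.774
  bounce: vy ← 0.73·11.774 = 8.595
Arc 3: start y=0.000, vy=8.595 → t=1.754, apex=3.769, x_land=80.758, impact vy=-8.595
  bounce: vy ← 0.73·8.595 = 6.274
Arc 4: start y=0.000, vy=6.274 → t=1.280, apex=2.008, x_land=96.636, impact vy=-6.274
  bounce: vy ← 0.73·6.274 = 4.580
Arc 5: start y=0.000, vy=4.580 → t=0.935, apex=1.070, x_land=108.226, impact vy=-4.580
  bounce: vy ← 0.73·4.580 = 3.344
Arc 6: start y=0.000, vy=3.344 → t=0.682, apex=0.570, x_land=116.688, impact vy=-3.344
  bounce: vy ← 0.73·3.344 = 2.441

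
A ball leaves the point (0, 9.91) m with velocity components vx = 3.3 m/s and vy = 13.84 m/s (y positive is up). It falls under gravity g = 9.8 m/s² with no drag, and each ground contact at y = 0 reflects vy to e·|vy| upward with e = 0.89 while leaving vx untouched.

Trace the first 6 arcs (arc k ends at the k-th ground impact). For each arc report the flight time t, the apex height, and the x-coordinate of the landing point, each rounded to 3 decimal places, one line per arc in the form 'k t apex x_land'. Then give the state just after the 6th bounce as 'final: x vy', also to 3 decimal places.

1 3.416 19.683 11.274
2 3.568 15.591 23.047
3 3.175 12.349 33.525
4 2.826 9.782 42.850
5 2.515 7.748 51.150
6 2.238 6.137 58.536
final: 58.536 9.761

Arc 1: start y=9.910, vy=13.840 → t=3.416, apex=19.683, x_land=11.274, impact vy=-19.641
  bounce: vy ← 0.89·19.641 = 17.481
Arc 2: start y=0.000, vy=17.481 → t=3.568, apex=15.591, x_land=23.047, impact vy=-17.481
  bounce: vy ← 0.89·17.481 = 15.558
Arc 3: start y=0.000, vy=15.558 → t=3.175, apex=12.349, x_land=33.525, impact vy=-15.558
  bounce: vy ← 0.89·15.558 = 13.847
Arc 4: start y=0.000, vy=13.847 → t=2.826, apex=9.782, x_land=42.850, impact vy=-13.847
  bounce: vy ← 0.89·13.847 = 12.323
Arc 5: start y=0.000, vy=12.323 → t=2.515, apex=7.748, x_land=51.150, impact vy=-12.323
  bounce: vy ← 0.89·12.323 = 10.968
Arc 6: start y=0.000, vy=10.968 → t=2.238, apex=6.137, x_land=58.536, impact vy=-10.968
  bounce: vy ← 0.89·10.968 = 9.761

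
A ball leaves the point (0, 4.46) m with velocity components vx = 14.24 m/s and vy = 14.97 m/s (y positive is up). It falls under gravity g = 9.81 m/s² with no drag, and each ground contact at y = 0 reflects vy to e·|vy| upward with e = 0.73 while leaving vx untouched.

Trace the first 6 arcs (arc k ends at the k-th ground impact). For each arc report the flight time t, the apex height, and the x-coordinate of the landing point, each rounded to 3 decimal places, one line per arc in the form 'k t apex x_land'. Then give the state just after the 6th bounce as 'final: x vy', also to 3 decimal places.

Arc 1: start y=4.460, vy=14.970 → t=3.325, apex=15.882, x_land=47.354, impact vy=-17.652
  bounce: vy ← 0.73·17.652 = 12.886
Arc 2: start y=0.000, vy=12.886 → t=2.627, apex=8.464, x_land=84.765, impact vy=-12.886
  bounce: vy ← 0.73·12.886 = 9.407
Arc 3: start y=0.000, vy=9.407 → t=1.918, apex=4.510, x_land=112.075, impact vy=-9.407
  bounce: vy ← 0.73·9.407 = 6.867
Arc 4: start y=0.000, vy=6.867 → t=1.400, apex=2.403, x_land=132.011, impact vy=-6.867
  bounce: vy ← 0.73·6.867 = 5.013
Arc 5: start y=0.000, vy=5.013 → t=1.022, apex=1.281, x_land=146.564, impact vy=-5.013
  bounce: vy ← 0.73·5.013 = 3.659
Arc 6: start y=0.000, vy=3.659 → t=0.746, apex=0.683, x_land=157.188, impact vy=-3.659
  bounce: vy ← 0.73·3.659 = 2.671

1 3.325 15.882 47.354
2 2.627 8.464 84.765
3 1.918 4.510 112.075
4 1.400 2.403 132.011
5 1.022 1.281 146.564
6 0.746 0.683 157.188
final: 157.188 2.671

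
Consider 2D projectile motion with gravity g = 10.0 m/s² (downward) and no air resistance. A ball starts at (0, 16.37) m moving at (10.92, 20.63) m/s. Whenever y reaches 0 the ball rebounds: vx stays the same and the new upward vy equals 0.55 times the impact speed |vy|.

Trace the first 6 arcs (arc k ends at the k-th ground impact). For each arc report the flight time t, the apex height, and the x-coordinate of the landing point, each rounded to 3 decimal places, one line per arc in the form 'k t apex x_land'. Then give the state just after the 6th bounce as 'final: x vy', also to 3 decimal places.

Arc 1: start y=16.370, vy=20.630 → t=4.807, apex=37.650, x_land=52.493, impact vy=-27.441
  bounce: vy ← 0.55·27.441 = 15.092
Arc 2: start y=0.000, vy=15.092 → t=3.018, apex=11.389, x_land=85.455, impact vy=-15.092
  bounce: vy ← 0.55·15.092 = 8.301
Arc 3: start y=0.000, vy=8.301 → t=1.660, apex=3.445, x_land=103.584, impact vy=-8.301
  bounce: vy ← 0.55·8.301 = 4.565
Arc 4: start y=0.000, vy=4.565 → t=0.913, apex=1.042, x_land=113.555, impact vy=-4.565
  bounce: vy ← 0.55·4.565 = 2.511
Arc 5: start y=0.000, vy=2.511 → t=0.502, apex=0.315, x_land=119.039, impact vy=-2.511
  bounce: vy ← 0.55·2.511 = 1.381
Arc 6: start y=0.000, vy=1.381 → t=0.276, apex=0.095, x_land=122.055, impact vy=-1.381
  bounce: vy ← 0.55·1.381 = 0.760

1 4.807 37.650 52.493
2 3.018 11.389 85.455
3 1.660 3.445 103.584
4 0.913 1.042 113.555
5 0.502 0.315 119.039
6 0.276 0.095 122.055
final: 122.055 0.760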